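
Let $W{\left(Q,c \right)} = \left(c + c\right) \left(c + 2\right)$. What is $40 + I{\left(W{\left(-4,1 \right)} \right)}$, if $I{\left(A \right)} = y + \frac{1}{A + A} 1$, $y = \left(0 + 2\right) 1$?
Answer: $\frac{505}{12} \approx 42.083$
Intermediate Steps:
$y = 2$ ($y = 2 \cdot 1 = 2$)
$W{\left(Q,c \right)} = 2 c \left(2 + c\right)$
$I{\left(A \right)} = 2 + \frac{1}{2 A}$ ($I{\left(A \right)} = 2 + \frac{1}{A + A} 1 = 2 + \frac{1}{2 A} 1 = 2 + \frac{1}{2 A}$)
$40 + I{\left(W{\left(-4,1 \right)} \right)} = 40 + \left(2 + \frac{1}{2 \cdot 2 \cdot 1 \left(2 + 1\right)}\right) = 40 + \left(2 + \frac{1}{2 \cdot 2 \cdot 1 \cdot 3}\right) = 40 + \left(2 + \frac{1}{2 \cdot 6}\right) = 40 + \left(2 + \frac{1}{2} \cdot \frac{1}{6}\right) = 40 + \left(2 + \frac{1}{12}\right) = 40 + \frac{25}{12} = \frac{505}{12}$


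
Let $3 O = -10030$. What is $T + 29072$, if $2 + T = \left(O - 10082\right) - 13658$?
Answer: $\frac{5960}{3} \approx 1986.7$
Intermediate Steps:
$O = - \frac{10030}{3}$ ($O = \frac{1}{3} \left(-10030\right) = - \frac{10030}{3} \approx -3343.3$)
$T = - \frac{81256}{3}$ ($T = -2 - \frac{81250}{3} = - \frac{81256}{3} \approx -27085.0$)
$T + 29072 = - \frac{81256}{3} + 29072 = \frac{5960}{3}$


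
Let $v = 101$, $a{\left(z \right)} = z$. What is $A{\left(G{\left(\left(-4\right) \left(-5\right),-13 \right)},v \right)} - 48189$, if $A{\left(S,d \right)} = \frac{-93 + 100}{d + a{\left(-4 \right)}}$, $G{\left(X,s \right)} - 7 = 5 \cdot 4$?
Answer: $- \frac{4674326}{97} \approx -48189.0$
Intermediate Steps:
$G{\left(X,s \right)} = 27$ ($G{\left(X,s \right)} = 7 + 5 \cdot 4 = 7 + 20 = 27$)
$A{\left(S,d \right)} = \frac{7}{-4 + d}$ ($A{\left(S,d \right)} = \frac{-93 + 100}{d - 4} = \frac{7}{-4 + d}$)
$A{\left(G{\left(\left(-4\right) \left(-5\right),-13 \right)},v \right)} - 48189 = \frac{7}{-4 + 101} - 48189 = \frac{7}{97} - 48189 = - \frac{4674326}{97}$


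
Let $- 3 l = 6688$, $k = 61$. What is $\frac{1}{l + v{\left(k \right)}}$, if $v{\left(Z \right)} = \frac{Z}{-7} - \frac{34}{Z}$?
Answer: $- \frac{1281}{2867653} \approx -0.00044671$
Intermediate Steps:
$v{\left(Z \right)} = - \frac{34}{Z} - \frac{Z}{7}$ ($v{\left(Z \right)} = Z \left(- \frac{1}{7}\right) - \frac{34}{Z} = - \frac{Z}{7} - \frac{34}{Z} = - \frac{34}{Z} - \frac{Z}{7}$)
$l = - \frac{6688}{3}$ ($l = \left(- \frac{1}{3}\right) 6688 = - \frac{6688}{3} \approx -2229.3$)
$\frac{1}{l + v{\left(k \right)}} = \frac{1}{- \frac{6688}{3} - \left(\frac{61}{7} + \frac{34}{61}\right)} = \frac{1}{- \frac{6688}{3} - \frac{3959}{427}} = \frac{1}{- \frac{2867653}{1281}} = - \frac{1281}{2867653}$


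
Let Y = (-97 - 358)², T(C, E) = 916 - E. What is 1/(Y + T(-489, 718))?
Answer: 1/207223 ≈ 4.8257e-6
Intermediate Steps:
Y = 207025 (Y = (-455)² = 207025)
1/(Y + T(-489, 718)) = 1/(207025 + (916 - 1*718)) = 1/(207025 + (916 - 718)) = 1/(207025 + 198) = 1/207223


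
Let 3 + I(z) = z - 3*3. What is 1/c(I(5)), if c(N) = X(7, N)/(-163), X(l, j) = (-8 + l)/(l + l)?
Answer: 2282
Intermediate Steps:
I(z) = -12 + z (I(z) = -3 + (z - 3*3) = -3 + (z - 9) = -3 + (-9 + z) = -12 + z)
X(l, j) = (-8 + l)/(2*l) (X(l, j) = (-8 + l)/((2*l)) = (-8 + l)*(1/(2*l)) = (-8 + l)/(2*l))
c(N) = 1/2282 (c(N) = ((1/2)*(-8 + 7)/7)/(-163) = ((1/2)*(1/7)*(-1))*(-1/163) = -1/14*(-1/163) = 1/2282)
1/c(I(5)) = 1/(1/2282) = 2282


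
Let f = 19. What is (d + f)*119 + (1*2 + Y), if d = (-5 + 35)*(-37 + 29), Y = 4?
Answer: -26293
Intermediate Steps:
d = -240 (d = 30*(-8) = -240)
(d + f)*119 + (1*2 + Y) = (-240 + 19)*119 + (1*2 + 4) = -221*119 + (2 + 4) = -26299 + 6 = -26293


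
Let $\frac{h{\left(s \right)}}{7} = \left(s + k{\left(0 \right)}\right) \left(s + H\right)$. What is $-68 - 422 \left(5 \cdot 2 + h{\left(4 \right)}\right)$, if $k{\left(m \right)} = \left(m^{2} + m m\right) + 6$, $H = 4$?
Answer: $-240608$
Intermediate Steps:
$k{\left(m \right)} = 6 + 2 m^{2}$ ($k{\left(m \right)} = \left(m^{2} + m^{2}\right) + 6 = 2 m^{2} + 6 = 6 + 2 m^{2}$)
$h{\left(s \right)} = 7 \left(4 + s\right) \left(6 + s\right)$ ($h{\left(s \right)} = 7 \left(s + \left(6 + 2 \cdot 0^{2}\right)\right) \left(s + 4\right) = 7 \left(s + \left(6 + 2 \cdot 0\right)\right) \left(4 + s\right) = 7 \left(s + \left(6 + 0\right)\right) \left(4 + s\right) = 7 \left(s + 6\right) \left(4 + s\right) = 7 \left(6 + s\right) \left(4 + s\right) = 7 \left(4 + s\right) \left(6 + s\right)$)
$-68 - 422 \left(5 \cdot 2 + h{\left(4 \right)}\right) = -68 - 422 \left(5 \cdot 2 + \left(168 + 7 \cdot 4^{2} + 70 \cdot 4\right)\right) = -68 - 422 \left(10 + \left(168 + 7 \cdot 16 + 280\right)\right) = -68 - 422 \left(10 + \left(168 + 112 + 280\right)\right) = -68 - 422 \left(10 + 560\right) = -68 - 240540 = -240608$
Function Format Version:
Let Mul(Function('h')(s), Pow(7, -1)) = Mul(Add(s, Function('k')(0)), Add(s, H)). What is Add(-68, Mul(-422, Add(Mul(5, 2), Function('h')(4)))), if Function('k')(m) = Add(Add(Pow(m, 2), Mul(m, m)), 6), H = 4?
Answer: -240608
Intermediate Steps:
Function('k')(m) = Add(6, Mul(2, Pow(m, 2))) (Function('k')(m) = Add(Add(Pow(m, 2), Pow(m, 2)), 6) = Add(Mul(2, Pow(m, 2)), 6) = Add(6, Mul(2, Pow(m, 2))))
Function('h')(s) = Mul(7, Add(4, s), Add(6, s)) (Function('h')(s) = Mul(7, Mul(Add(s, Add(6, Mul(2, Pow(0, 2)))), Add(s, 4))) = Mul(7, Mul(Add(s, Add(6, Mul(2, 0))), Add(4, s))) = Mul(7, Mul(Add(s, Add(6, 0)), Add(4, s))) = Mul(7, Mul(Add(s, 6), Add(4, s))) = Mul(7, Mul(Add(6, s), Add(4, s))) = Mul(7, Mul(Add(4, s), Add(6, s))) = Mul(7, Add(4, s), Add(6, s)))
Add(-68, Mul(-422, Add(Mul(5, 2), Function('h')(4)))) = Add(-68, Mul(-422, Add(Mul(5, 2), Add(168, Mul(7, Pow(4, 2)), Mul(70, 4))))) = Add(-68, Mul(-422, Add(10, Add(168, Mul(7, 16), 280)))) = Add(-68, Mul(-422, Add(10, Add(168, 112, 280)))) = Add(-68, Mul(-422, Add(10, 560))) = Add(-68, Mul(-422, 570)) = Add(-68, -240540) = -240608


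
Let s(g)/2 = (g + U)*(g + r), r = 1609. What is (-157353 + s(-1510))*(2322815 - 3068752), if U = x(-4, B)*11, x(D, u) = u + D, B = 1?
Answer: 345269621379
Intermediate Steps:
x(D, u) = D + u
U = -33 (U = (-4 + 1)*11 = -3*11 = -33)
s(g) = 2*(-33 + g)*(1609 + g) (s(g) = 2*((g - 33)*(g + 1609)) = 2*((-33 + g)*(1609 + g)) = 2*(-33 + g)*(1609 + g))
(-157353 + s(-1510))*(2322815 - 3068752) = (-157353 + (-106194 + 2*(-1510)**2 + 3152*(-1510)))*(2322815 - 3068752) = (-157353 + (-106194 + 2*2280100 - 4759520))*(-745937) = (-157353 + (-106194 + 4560200 - 4759520))*(-745937) = (-157353 - 305514)*(-745937) = -462867*(-745937) = 345269621379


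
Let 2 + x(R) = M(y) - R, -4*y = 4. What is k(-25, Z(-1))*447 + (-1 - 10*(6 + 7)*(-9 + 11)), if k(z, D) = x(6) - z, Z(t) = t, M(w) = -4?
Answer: 5550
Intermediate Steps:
y = -1 (y = -¼*4 = -1)
x(R) = -6 - R (x(R) = -2 + (-4 - R) = -6 - R)
k(z, D) = -12 - z (k(z, D) = (-6 - 1*6) - z = (-6 - 6) - z = -12 - z)
k(-25, Z(-1))*447 + (-1 - 10*(6 + 7)*(-9 + 11)) = (-12 - 1*(-25))*447 + (-1 - 10*(6 + 7)*(-9 + 11)) = (-12 + 25)*447 + (-1 - 130*2) = 13*447 + (-1 - 10*26) = 5811 + (-1 - 260) = 5811 - 261 = 5550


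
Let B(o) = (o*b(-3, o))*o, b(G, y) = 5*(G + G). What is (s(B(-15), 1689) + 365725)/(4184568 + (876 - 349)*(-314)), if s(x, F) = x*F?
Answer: -2207005/803818 ≈ -2.7457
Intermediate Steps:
b(G, y) = 10*G (b(G, y) = 5*(2*G) = 10*G)
B(o) = -30*o² (B(o) = (o*(10*(-3)))*o = (o*(-30))*o = (-30*o)*o = -30*o²)
s(x, F) = F*x
(s(B(-15), 1689) + 365725)/(4184568 + (876 - 349)*(-314)) = (1689*(-30*(-15)²) + 365725)/(4184568 + (876 - 349)*(-314)) = (1689*(-30*225) + 365725)/(4184568 + 527*(-314)) = (1689*(-6750) + 365725)/(4184568 - 165478) = (-11400750 + 365725)/4019090 = -11035025*1/4019090 = -2207005/803818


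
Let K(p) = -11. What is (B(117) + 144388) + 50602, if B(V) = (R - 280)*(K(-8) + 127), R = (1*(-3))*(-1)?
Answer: 162858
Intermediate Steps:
R = 3 (R = -3*(-1) = 3)
B(V) = -32132 (B(V) = (3 - 280)*(-11 + 127) = -277*116 = -32132)
(B(117) + 144388) + 50602 = (-32132 + 144388) + 50602 = 112256 + 50602 = 162858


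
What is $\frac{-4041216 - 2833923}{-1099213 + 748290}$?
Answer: $\frac{6875139}{350923} \approx 19.592$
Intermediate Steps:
$\frac{-4041216 - 2833923}{-1099213 + 748290} = - \frac{6875139}{-350923} = \left(-6875139\right) \left(- \frac{1}{350923}\right) = \frac{6875139}{350923}$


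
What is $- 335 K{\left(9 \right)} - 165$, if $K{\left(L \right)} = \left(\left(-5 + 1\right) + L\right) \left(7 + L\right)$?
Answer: $-26965$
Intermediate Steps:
$K{\left(L \right)} = \left(-4 + L\right) \left(7 + L\right)$
$- 335 K{\left(9 \right)} - 165 = - 335 \left(-28 + 9^{2} + 3 \cdot 9\right) - 165 = - 335 \left(-28 + 81 + 27\right) - 165 = \left(-335\right) 80 - 165 = -26800 - 165 = -26965$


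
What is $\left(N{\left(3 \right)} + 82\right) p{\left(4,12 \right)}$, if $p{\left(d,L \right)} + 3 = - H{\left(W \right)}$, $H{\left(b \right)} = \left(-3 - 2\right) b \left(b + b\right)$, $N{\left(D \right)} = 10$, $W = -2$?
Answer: $3404$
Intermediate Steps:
$H{\left(b \right)} = - 10 b^{2}$ ($H{\left(b \right)} = - 5 b 2 b = - 10 b^{2}$)
$p{\left(d,L \right)} = 37$ ($p{\left(d,L \right)} = -3 - - 10 \left(-2\right)^{2} = -3 - \left(-10\right) 4 = -3 - -40 = -3 + 40 = 37$)
$\left(N{\left(3 \right)} + 82\right) p{\left(4,12 \right)} = \left(10 + 82\right) 37 = 92 \cdot 37 = 3404$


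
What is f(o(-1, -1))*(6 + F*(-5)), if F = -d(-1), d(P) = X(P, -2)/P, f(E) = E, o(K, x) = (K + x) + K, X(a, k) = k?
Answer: -48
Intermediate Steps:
o(K, x) = x + 2*K
d(P) = -2/P
F = -2 (F = -(-2)/(-1) = -(-2)*(-1) = -1*2 = -2)
f(o(-1, -1))*(6 + F*(-5)) = (-1 + 2*(-1))*(6 - 2*(-5)) = (-1 - 2)*(6 + 10) = -3*16 = -48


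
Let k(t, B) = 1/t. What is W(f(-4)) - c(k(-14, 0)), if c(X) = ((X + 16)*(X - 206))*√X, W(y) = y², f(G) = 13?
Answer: 169 + 643355*I*√14/2744 ≈ 169.0 + 877.26*I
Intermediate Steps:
c(X) = √X*(-206 + X)*(16 + X) (c(X) = ((16 + X)*(-206 + X))*√X = ((-206 + X)*(16 + X))*√X = √X*(-206 + X)*(16 + X))
W(f(-4)) - c(k(-14, 0)) = 13² - √(1/(-14))*(-3296 + (1/(-14))² - 190/(-14)) = 169 - √(-1/14)*(-3296 + (-1/14)² - 190*(-1/14)) = 169 - I*√14/14*(-3296 + 1/196 + 95/7) = 169 - I*√14/14*(-643355)/196 = 169 - (-643355)*I*√14/2744 = 169 + 643355*I*√14/2744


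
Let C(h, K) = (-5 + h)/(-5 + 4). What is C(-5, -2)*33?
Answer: 330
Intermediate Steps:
C(h, K) = 5 - h (C(h, K) = (-5 + h)/(-1) = (-5 + h)*(-1) = 5 - h)
C(-5, -2)*33 = (5 - 1*(-5))*33 = (5 + 5)*33 = 10*33 = 330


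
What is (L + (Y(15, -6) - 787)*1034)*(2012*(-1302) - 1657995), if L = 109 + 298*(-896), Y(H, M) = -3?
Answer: 4635908089821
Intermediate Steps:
L = -266899 (L = 109 - 267008 = -266899)
(L + (Y(15, -6) - 787)*1034)*(2012*(-1302) - 1657995) = (-266899 + (-3 - 787)*1034)*(2012*(-1302) - 1657995) = (-266899 - 790*1034)*(-2619624 - 1657995) = (-266899 - 816860)*(-4277619) = -1083759*(-4277619) = 4635908089821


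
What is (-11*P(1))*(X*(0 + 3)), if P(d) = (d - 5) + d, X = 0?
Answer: 0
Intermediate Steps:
P(d) = -5 + 2*d (P(d) = (-5 + d) + d = -5 + 2*d)
(-11*P(1))*(X*(0 + 3)) = (-11*(-5 + 2*1))*(0*(0 + 3)) = (-11*(-5 + 2))*(0*3) = -11*(-3)*0 = 33*0 = 0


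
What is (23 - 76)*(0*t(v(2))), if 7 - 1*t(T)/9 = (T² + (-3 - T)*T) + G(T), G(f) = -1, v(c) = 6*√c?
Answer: 0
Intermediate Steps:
t(T) = 72 - 9*T² - 9*T*(-3 - T) (t(T) = 63 - 9*((T² + (-3 - T)*T) - 1) = 63 - 9*((T² + T*(-3 - T)) - 1) = 63 - 9*(-1 + T² + T*(-3 - T)) = 63 + (9 - 9*T² - 9*T*(-3 - T)) = 72 - 9*T² - 9*T*(-3 - T))
(23 - 76)*(0*t(v(2))) = (23 - 76)*(0*(72 + 27*(6*√2))) = -0*(72 + 162*√2) = -53*0 = 0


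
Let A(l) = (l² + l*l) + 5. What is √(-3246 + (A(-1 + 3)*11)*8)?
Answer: I*√2102 ≈ 45.848*I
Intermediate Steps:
A(l) = 5 + 2*l² (A(l) = (l² + l²) + 5 = 2*l² + 5 = 5 + 2*l²)
√(-3246 + (A(-1 + 3)*11)*8) = √(-3246 + ((5 + 2*(-1 + 3)²)*11)*8) = √(-3246 + ((5 + 2*2²)*11)*8) = √(-3246 + ((5 + 2*4)*11)*8) = √(-3246 + ((5 + 8)*11)*8) = √(-3246 + (13*11)*8) = √(-3246 + 143*8) = √(-3246 + 1144) = √(-2102) = I*√2102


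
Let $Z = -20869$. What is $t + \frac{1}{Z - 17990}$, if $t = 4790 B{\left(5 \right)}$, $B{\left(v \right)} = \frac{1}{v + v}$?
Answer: $\frac{18613460}{38859} \approx 479.0$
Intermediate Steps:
$B{\left(v \right)} = \frac{1}{2 v}$
$t = 479$ ($t = 4790 \frac{1}{2 \cdot 5} = 4790 \cdot \frac{1}{2} \cdot \frac{1}{5} = 4790 \cdot \frac{1}{10} = 479$)
$t + \frac{1}{Z - 17990} = 479 + \frac{1}{-20869 - 17990} = 479 + \frac{1}{-38859} = 479 - \frac{1}{38859} = \frac{18613460}{38859}$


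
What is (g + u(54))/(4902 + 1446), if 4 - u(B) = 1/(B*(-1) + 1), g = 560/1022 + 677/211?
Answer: 528956/431853911 ≈ 0.0012248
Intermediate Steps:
g = 57861/15403 (g = 560*(1/1022) + 677*(1/211) = 40/73 + 677/211 = 57861/15403 ≈ 3.7565)
u(B) = 4 - 1/(1 - B) (u(B) = 4 - 1/(B*(-1) + 1) = 4 - 1/(-B + 1) = 4 - 1/(1 - B))
(g + u(54))/(4902 + 1446) = (57861/15403 + (-3 + 4*54)/(-1 + 54))/(4902 + 1446) = (57861/15403 + (-3 + 216)/53)/6348 = (57861/15403 + (1/53)*213)*(1/6348) = (57861/15403 + 213/53)*(1/6348) = (6347472/816359)*(1/6348) = 528956/431853911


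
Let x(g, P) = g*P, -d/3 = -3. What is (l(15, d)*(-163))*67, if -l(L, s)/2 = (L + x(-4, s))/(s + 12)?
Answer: -21842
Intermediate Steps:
d = 9 (d = -3*(-3) = 9)
x(g, P) = P*g
l(L, s) = -2*(L - 4*s)/(12 + s) (l(L, s) = -2*(L + s*(-4))/(s + 12) = -2*(L - 4*s)/(12 + s))
(l(15, d)*(-163))*67 = ((2*(-1*15 + 4*9)/(12 + 9))*(-163))*67 = ((2*(-15 + 36)/21)*(-163))*67 = ((2*(1/21)*21)*(-163))*67 = (2*(-163))*67 = -326*67 = -21842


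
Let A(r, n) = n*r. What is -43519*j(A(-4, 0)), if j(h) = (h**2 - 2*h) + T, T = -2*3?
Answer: 261114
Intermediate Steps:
T = -6
j(h) = -6 + h**2 - 2*h (j(h) = (h**2 - 2*h) - 6 = -6 + h**2 - 2*h)
-43519*j(A(-4, 0)) = -43519*(-6 + (0*(-4))**2 - 0*(-4)) = -43519*(-6 + 0**2 - 2*0) = -43519*(-6 + 0 + 0) = -43519*(-6) = 261114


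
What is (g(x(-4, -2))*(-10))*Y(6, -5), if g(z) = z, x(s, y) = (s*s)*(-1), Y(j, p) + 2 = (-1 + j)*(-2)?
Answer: -1920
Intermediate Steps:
Y(j, p) = -2*j (Y(j, p) = -2 + (-1 + j)*(-2) = -2 + (2 - 2*j) = -2*j)
x(s, y) = -s**2 (x(s, y) = s**2*(-1) = -s**2)
(g(x(-4, -2))*(-10))*Y(6, -5) = (-1*(-4)**2*(-10))*(-2*6) = (-1*16*(-10))*(-12) = -16*(-10)*(-12) = 160*(-12) = -1920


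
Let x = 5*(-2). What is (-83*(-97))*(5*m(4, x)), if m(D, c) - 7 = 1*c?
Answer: -120765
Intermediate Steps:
x = -10
m(D, c) = 7 + c (m(D, c) = 7 + 1*c = 7 + c)
(-83*(-97))*(5*m(4, x)) = (-83*(-97))*(5*(7 - 10)) = 8051*(5*(-3)) = 8051*(-15) = -120765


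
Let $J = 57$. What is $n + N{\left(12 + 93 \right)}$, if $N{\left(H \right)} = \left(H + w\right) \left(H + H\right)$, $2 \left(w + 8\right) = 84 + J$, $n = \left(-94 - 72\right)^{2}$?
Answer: $62731$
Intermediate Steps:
$n = 27556$ ($n = \left(-166\right)^{2} = 27556$)
$w = \frac{125}{2}$ ($w = -8 + \frac{84 + 57}{2} = -8 + \frac{1}{2} \cdot 141 = -8 + \frac{141}{2} = \frac{125}{2} \approx 62.5$)
$N{\left(H \right)} = 2 H \left(\frac{125}{2} + H\right)$ ($N{\left(H \right)} = \left(H + \frac{125}{2}\right) \left(H + H\right) = \left(\frac{125}{2} + H\right) 2 H = 2 H \left(\frac{125}{2} + H\right)$)
$n + N{\left(12 + 93 \right)} = 27556 + \left(12 + 93\right) \left(125 + 2 \left(12 + 93\right)\right) = 27556 + 105 \left(125 + 2 \cdot 105\right) = 27556 + 105 \left(125 + 210\right) = 27556 + 105 \cdot 335 = 27556 + 35175 = 62731$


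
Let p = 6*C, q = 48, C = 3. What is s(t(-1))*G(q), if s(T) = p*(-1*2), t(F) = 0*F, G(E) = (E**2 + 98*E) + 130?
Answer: -256968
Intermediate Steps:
p = 18 (p = 6*3 = 18)
G(E) = 130 + E**2 + 98*E
t(F) = 0
s(T) = -36 (s(T) = 18*(-1*2) = 18*(-2) = -36)
s(t(-1))*G(q) = -36*(130 + 48**2 + 98*48) = -36*(130 + 2304 + 4704) = -36*7138 = -256968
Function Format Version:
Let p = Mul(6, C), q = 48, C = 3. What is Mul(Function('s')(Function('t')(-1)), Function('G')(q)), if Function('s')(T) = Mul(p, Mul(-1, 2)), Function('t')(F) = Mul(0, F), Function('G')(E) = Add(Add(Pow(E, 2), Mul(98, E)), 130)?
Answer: -256968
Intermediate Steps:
p = 18 (p = Mul(6, 3) = 18)
Function('G')(E) = Add(130, Pow(E, 2), Mul(98, E))
Function('t')(F) = 0
Function('s')(T) = -36 (Function('s')(T) = Mul(18, Mul(-1, 2)) = Mul(18, -2) = -36)
Mul(Function('s')(Function('t')(-1)), Function('G')(q)) = Mul(-36, Add(130, Pow(48, 2), Mul(98, 48))) = Mul(-36, Add(130, 2304, 4704)) = Mul(-36, 7138) = -256968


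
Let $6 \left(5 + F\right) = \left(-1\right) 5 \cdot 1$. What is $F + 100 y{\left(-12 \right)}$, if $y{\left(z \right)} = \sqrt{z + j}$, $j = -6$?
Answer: $- \frac{35}{6} + 300 i \sqrt{2} \approx -5.8333 + 424.26 i$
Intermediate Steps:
$y{\left(z \right)} = \sqrt{-6 + z}$ ($y{\left(z \right)} = \sqrt{z - 6} = \sqrt{-6 + z}$)
$F = - \frac{35}{6}$ ($F = -5 + \frac{\left(-1\right) 5 \cdot 1}{6} = -5 + \frac{\left(-5\right) 1}{6} = -5 + \frac{1}{6} \left(-5\right) = -5 - \frac{5}{6} = - \frac{35}{6} \approx -5.8333$)
$F + 100 y{\left(-12 \right)} = - \frac{35}{6} + 100 \sqrt{-6 - 12} = - \frac{35}{6} + 100 \sqrt{-18} = - \frac{35}{6} + 100 \cdot 3 i \sqrt{2} = - \frac{35}{6} + 300 i \sqrt{2}$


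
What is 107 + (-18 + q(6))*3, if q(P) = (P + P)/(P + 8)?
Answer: 389/7 ≈ 55.571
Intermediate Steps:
q(P) = 2*P/(8 + P) (q(P) = (2*P)/(8 + P) = 2*P/(8 + P))
107 + (-18 + q(6))*3 = 107 + (-18 + 2*6/(8 + 6))*3 = 107 + (-18 + 2*6/14)*3 = 107 + (-18 + 2*6*(1/14))*3 = 107 + (-18 + 6/7)*3 = 107 - 120/7*3 = 107 - 360/7 = 389/7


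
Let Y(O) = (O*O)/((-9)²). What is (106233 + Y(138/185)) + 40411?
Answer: 45170020216/308025 ≈ 1.4664e+5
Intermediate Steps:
Y(O) = O²/81
(106233 + Y(138/185)) + 40411 = (106233 + (138/185)²/81) + 40411 = (106233 + (1/81)*(19044/34225)) + 40411 = (106233 + 2116/308025) + 40411 = 32722421941/308025 + 40411 = 45170020216/308025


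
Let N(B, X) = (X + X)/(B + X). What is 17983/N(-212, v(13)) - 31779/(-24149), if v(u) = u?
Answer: -86419195679/627874 ≈ -1.3764e+5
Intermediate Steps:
N(B, X) = 2*X/(B + X) (N(B, X) = (2*X)/(B + X) = 2*X/(B + X))
17983/N(-212, v(13)) - 31779/(-24149) = 17983/((2*13/(-212 + 13))) - 31779/(-24149) = 17983/((2*13/(-199))) - 31779*(-1/24149) = 17983/((2*13*(-1/199))) + 31779/24149 = 17983/(-26/199) + 31779/24149 = 17983*(-199/26) + 31779/24149 = -3578617/26 + 31779/24149 = -86419195679/627874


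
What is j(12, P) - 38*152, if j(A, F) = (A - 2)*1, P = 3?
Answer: -5766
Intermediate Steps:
j(A, F) = -2 + A (j(A, F) = (-2 + A)*1 = -2 + A)
j(12, P) - 38*152 = (-2 + 12) - 38*152 = 10 - 5776 = -5766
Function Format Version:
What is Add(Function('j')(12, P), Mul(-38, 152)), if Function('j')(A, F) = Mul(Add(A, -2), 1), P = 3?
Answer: -5766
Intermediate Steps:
Function('j')(A, F) = Add(-2, A) (Function('j')(A, F) = Mul(Add(-2, A), 1) = Add(-2, A))
Add(Function('j')(12, P), Mul(-38, 152)) = Add(Add(-2, 12), Mul(-38, 152)) = Add(10, -5776) = -5766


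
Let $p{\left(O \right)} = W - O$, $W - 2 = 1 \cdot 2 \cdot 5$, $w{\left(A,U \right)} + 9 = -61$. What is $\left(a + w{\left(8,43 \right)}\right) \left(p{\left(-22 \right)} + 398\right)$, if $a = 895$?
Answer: $356400$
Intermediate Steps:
$w{\left(A,U \right)} = -70$ ($w{\left(A,U \right)} = -9 - 61 = -70$)
$W = 12$ ($W = 2 + 1 \cdot 2 \cdot 5 = 2 + 2 \cdot 5 = 2 + 10 = 12$)
$p{\left(O \right)} = 12 - O$
$\left(a + w{\left(8,43 \right)}\right) \left(p{\left(-22 \right)} + 398\right) = \left(895 - 70\right) \left(\left(12 - -22\right) + 398\right) = 825 \left(\left(12 + 22\right) + 398\right) = 825 \left(34 + 398\right) = 825 \cdot 432 = 356400$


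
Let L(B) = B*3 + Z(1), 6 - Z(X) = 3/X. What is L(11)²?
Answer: 1296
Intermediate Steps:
Z(X) = 6 - 3/X
L(B) = 3 + 3*B (L(B) = B*3 + (6 - 3/1) = 3*B + (6 - 3*1) = 3*B + (6 - 3) = 3*B + 3 = 3 + 3*B)
L(11)² = (3 + 3*11)² = (3 + 33)² = 36² = 1296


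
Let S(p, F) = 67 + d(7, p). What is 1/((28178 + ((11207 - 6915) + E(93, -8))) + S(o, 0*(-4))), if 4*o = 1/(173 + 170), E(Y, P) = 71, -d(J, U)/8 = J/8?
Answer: 1/32601 ≈ 3.0674e-5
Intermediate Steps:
d(J, U) = -J (d(J, U) = -8*J/8 = -J)
o = 1/1372 (o = 1/(4*(173 + 170)) = (1/4)/343 = (1/4)*(1/343) = 1/1372 ≈ 0.00072886)
S(p, F) = 60 (S(p, F) = 67 - 1*7 = 67 - 7 = 60)
1/((28178 + ((11207 - 6915) + E(93, -8))) + S(o, 0*(-4))) = 1/((28178 + ((11207 - 6915) + 71)) + 60) = 1/((28178 + (4292 + 71)) + 60) = 1/((28178 + 4363) + 60) = 1/(32541 + 60) = 1/32601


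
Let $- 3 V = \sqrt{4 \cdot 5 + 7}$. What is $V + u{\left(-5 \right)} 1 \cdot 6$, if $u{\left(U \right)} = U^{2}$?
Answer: $150 - \sqrt{3} \approx 148.27$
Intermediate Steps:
$V = - \sqrt{3}$ ($V = - \frac{\sqrt{4 \cdot 5 + 7}}{3} = - \frac{\sqrt{20 + 7}}{3} = - \frac{\sqrt{27}}{3} = - \frac{3 \sqrt{3}}{3} = - \sqrt{3} \approx -1.732$)
$V + u{\left(-5 \right)} 1 \cdot 6 = - \sqrt{3} + \left(-5\right)^{2} \cdot 1 \cdot 6 = - \sqrt{3} + 25 \cdot 1 \cdot 6 = - \sqrt{3} + 25 \cdot 6 = - \sqrt{3} + 150 = 150 - \sqrt{3}$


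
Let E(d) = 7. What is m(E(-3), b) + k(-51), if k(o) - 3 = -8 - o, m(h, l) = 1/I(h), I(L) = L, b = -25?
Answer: 323/7 ≈ 46.143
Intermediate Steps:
m(h, l) = 1/h
k(o) = -5 - o (k(o) = 3 + (-8 - o) = -5 - o)
m(E(-3), b) + k(-51) = 1/7 + (-5 - 1*(-51)) = ⅐ + (-5 + 51) = ⅐ + 46 = 323/7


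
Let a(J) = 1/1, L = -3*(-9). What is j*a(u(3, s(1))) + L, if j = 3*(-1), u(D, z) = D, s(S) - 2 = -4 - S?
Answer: 24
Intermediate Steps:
s(S) = -2 - S (s(S) = 2 + (-4 - S) = -2 - S)
L = 27
j = -3
a(J) = 1
j*a(u(3, s(1))) + L = -3*1 + 27 = -3 + 27 = 24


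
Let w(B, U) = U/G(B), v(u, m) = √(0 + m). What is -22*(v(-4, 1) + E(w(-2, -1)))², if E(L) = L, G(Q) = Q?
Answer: -99/2 ≈ -49.500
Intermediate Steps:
v(u, m) = √m
w(B, U) = U/B
-22*(v(-4, 1) + E(w(-2, -1)))² = -22*(√1 - 1/(-2))² = -22*(1 - 1*(-½))² = -22*(1 + ½)² = -22*(3/2)² = -22*9/4 = -99/2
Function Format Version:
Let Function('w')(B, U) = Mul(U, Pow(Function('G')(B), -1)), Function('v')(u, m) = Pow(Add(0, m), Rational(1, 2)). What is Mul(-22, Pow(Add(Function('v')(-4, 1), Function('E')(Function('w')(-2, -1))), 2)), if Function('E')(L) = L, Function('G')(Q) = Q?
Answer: Rational(-99, 2) ≈ -49.500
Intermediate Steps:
Function('v')(u, m) = Pow(m, Rational(1, 2))
Function('w')(B, U) = Mul(U, Pow(B, -1))
Mul(-22, Pow(Add(Function('v')(-4, 1), Function('E')(Function('w')(-2, -1))), 2)) = Mul(-22, Pow(Add(Pow(1, Rational(1, 2)), Mul(-1, Pow(-2, -1))), 2)) = Mul(-22, Pow(Add(1, Mul(-1, Rational(-1, 2))), 2)) = Mul(-22, Pow(Add(1, Rational(1, 2)), 2)) = Mul(-22, Pow(Rational(3, 2), 2)) = Mul(-22, Rational(9, 4)) = Rational(-99, 2)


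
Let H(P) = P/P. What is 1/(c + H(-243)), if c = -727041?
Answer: -1/727040 ≈ -1.3754e-6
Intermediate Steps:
H(P) = 1
1/(c + H(-243)) = 1/(-727041 + 1) = 1/(-727040) = -1/727040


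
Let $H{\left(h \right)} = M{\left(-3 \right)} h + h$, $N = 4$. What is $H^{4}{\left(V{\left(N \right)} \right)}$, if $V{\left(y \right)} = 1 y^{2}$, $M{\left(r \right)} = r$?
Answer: $1048576$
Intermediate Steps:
$V{\left(y \right)} = y^{2}$
$H{\left(h \right)} = - 2 h$ ($H{\left(h \right)} = - 3 h + h = - 2 h$)
$H^{4}{\left(V{\left(N \right)} \right)} = \left(- 2 \cdot 4^{2}\right)^{4} = \left(\left(-2\right) 16\right)^{4} = \left(-32\right)^{4} = 1048576$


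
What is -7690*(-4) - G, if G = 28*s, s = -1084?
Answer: 61112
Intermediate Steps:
G = -30352 (G = 28*(-1084) = -30352)
-7690*(-4) - G = -7690*(-4) - 1*(-30352) = 30760 + 30352 = 61112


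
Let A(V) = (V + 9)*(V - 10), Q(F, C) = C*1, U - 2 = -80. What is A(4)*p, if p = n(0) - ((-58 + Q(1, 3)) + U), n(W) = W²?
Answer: -10374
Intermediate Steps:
U = -78 (U = 2 - 80 = -78)
Q(F, C) = C
A(V) = (-10 + V)*(9 + V) (A(V) = (9 + V)*(-10 + V) = (-10 + V)*(9 + V))
p = 133 (p = 0² - ((-58 + 3) - 78) = 0 - (-55 - 78) = 0 - 1*(-133) = 0 + 133 = 133)
A(4)*p = (-90 + 4² - 1*4)*133 = (-90 + 16 - 4)*133 = -78*133 = -10374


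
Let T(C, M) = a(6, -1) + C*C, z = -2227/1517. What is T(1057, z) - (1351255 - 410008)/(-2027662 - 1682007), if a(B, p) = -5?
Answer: 4144606373483/3709669 ≈ 1.1172e+6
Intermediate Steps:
z = -2227/1517 (z = -2227*1/1517 = -2227/1517 ≈ -1.4680)
T(C, M) = -5 + C² (T(C, M) = -5 + C*C = -5 + C²)
T(1057, z) - (1351255 - 410008)/(-2027662 - 1682007) = (-5 + 1057²) - (1351255 - 410008)/(-2027662 - 1682007) = (-5 + 1117249) - 941247/(-3709669) = 1117244 - 941247*(-1)/3709669 = 1117244 - 1*(-941247/3709669) = 1117244 + 941247/3709669 = 4144606373483/3709669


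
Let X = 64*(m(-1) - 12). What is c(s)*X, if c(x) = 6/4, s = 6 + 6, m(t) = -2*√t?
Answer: -1152 - 192*I ≈ -1152.0 - 192.0*I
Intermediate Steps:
s = 12
c(x) = 3/2 (c(x) = 6*(¼) = 3/2)
X = -768 - 128*I (X = 64*(-2*I - 12) = 64*(-12 - 2*I) = -768 - 128*I ≈ -768.0 - 128.0*I)
c(s)*X = 3*(-768 - 128*I)/2 = -1152 - 192*I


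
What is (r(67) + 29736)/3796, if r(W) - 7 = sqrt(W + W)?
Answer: 29743/3796 + sqrt(134)/3796 ≈ 7.8384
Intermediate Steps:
r(W) = 7 + sqrt(2)*sqrt(W) (r(W) = 7 + sqrt(W + W) = 7 + sqrt(2*W) = 7 + sqrt(2)*sqrt(W))
(r(67) + 29736)/3796 = ((7 + sqrt(2)*sqrt(67)) + 29736)/3796 = ((7 + sqrt(134)) + 29736)*(1/3796) = (29743 + sqrt(134))*(1/3796) = 29743/3796 + sqrt(134)/3796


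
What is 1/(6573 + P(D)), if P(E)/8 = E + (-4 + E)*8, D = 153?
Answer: 1/17333 ≈ 5.7693e-5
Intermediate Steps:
P(E) = -256 + 72*E (P(E) = 8*(E + (-4 + E)*8) = 8*(E + (-32 + 8*E)) = 8*(-32 + 9*E) = -256 + 72*E)
1/(6573 + P(D)) = 1/(6573 + (-256 + 72*153)) = 1/(6573 + (-256 + 11016)) = 1/(6573 + 10760) = 1/17333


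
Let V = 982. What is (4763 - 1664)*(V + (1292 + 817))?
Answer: 9579009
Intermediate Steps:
(4763 - 1664)*(V + (1292 + 817)) = (4763 - 1664)*(982 + (1292 + 817)) = 3099*(982 + 2109) = 3099*3091 = 9579009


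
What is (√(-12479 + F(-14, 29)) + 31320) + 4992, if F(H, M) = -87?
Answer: 36312 + I*√12566 ≈ 36312.0 + 112.1*I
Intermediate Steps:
(√(-12479 + F(-14, 29)) + 31320) + 4992 = (√(-12479 - 87) + 31320) + 4992 = (√(-12566) + 31320) + 4992 = (I*√12566 + 31320) + 4992 = (31320 + I*√12566) + 4992 = 36312 + I*√12566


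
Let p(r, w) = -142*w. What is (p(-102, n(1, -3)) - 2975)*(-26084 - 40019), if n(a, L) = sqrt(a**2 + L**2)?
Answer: 196656425 + 9386626*sqrt(10) ≈ 2.2634e+8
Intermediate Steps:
n(a, L) = sqrt(L**2 + a**2)
(p(-102, n(1, -3)) - 2975)*(-26084 - 40019) = (-142*sqrt((-3)**2 + 1**2) - 2975)*(-26084 - 40019) = (-142*sqrt(9 + 1) - 2975)*(-66103) = (-142*sqrt(10) - 2975)*(-66103) = (-2975 - 142*sqrt(10))*(-66103) = 196656425 + 9386626*sqrt(10)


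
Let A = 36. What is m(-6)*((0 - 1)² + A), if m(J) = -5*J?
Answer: 1110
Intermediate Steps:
m(-6)*((0 - 1)² + A) = (-5*(-6))*((0 - 1)² + 36) = 30*((-1)² + 36) = 30*(1 + 36) = 30*37 = 1110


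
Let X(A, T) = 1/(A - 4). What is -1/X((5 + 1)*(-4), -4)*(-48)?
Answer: -1344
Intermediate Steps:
X(A, T) = 1/(-4 + A)
-1/X((5 + 1)*(-4), -4)*(-48) = -1/(1/(-4 + (5 + 1)*(-4)))*(-48) = -1/(1/(-4 + 6*(-4)))*(-48) = -1/(1/(-4 - 24))*(-48) = -1/(1/(-28))*(-48) = -1/(-1/28)*(-48) = -1*(-28)*(-48) = 28*(-48) = -1344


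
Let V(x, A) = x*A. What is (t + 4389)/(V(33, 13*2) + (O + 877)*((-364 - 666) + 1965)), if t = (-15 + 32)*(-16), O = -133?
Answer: 4117/696498 ≈ 0.0059110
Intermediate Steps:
t = -272 (t = 17*(-16) = -272)
V(x, A) = A*x
(t + 4389)/(V(33, 13*2) + (O + 877)*((-364 - 666) + 1965)) = (-272 + 4389)/((13*2)*33 + (-133 + 877)*((-364 - 666) + 1965)) = 4117/(26*33 + 744*(-1030 + 1965)) = 4117/(858 + 744*935) = 4117/(858 + 695640) = 4117/696498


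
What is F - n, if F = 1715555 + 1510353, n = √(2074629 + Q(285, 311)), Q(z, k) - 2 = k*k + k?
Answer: 3225908 - √2171663 ≈ 3.2244e+6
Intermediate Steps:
Q(z, k) = 2 + k + k² (Q(z, k) = 2 + (k*k + k) = 2 + (k² + k) = 2 + (k + k²) = 2 + k + k²)
n = √2171663 (n = √(2074629 + (2 + 311 + 311²)) = √(2074629 + (2 + 311 + 96721)) = √(2074629 + 97034) = √2171663 ≈ 1473.7)
F = 3225908
F - n = 3225908 - √2171663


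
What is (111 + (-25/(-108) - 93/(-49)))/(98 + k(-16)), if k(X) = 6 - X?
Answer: 598681/635040 ≈ 0.94275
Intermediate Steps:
(111 + (-25/(-108) - 93/(-49)))/(98 + k(-16)) = (111 + (-25/(-108) - 93/(-49)))/(98 + (6 - 1*(-16))) = (111 + (-25*(-1/108) - 93*(-1/49)))/(98 + (6 + 16)) = (111 + (25/108 + 93/49))/(98 + 22) = (111 + 11269/5292)/120 = (598681/5292)*(1/120) = 598681/635040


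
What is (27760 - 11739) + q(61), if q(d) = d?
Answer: 16082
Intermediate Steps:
(27760 - 11739) + q(61) = (27760 - 11739) + 61 = 16021 + 61 = 16082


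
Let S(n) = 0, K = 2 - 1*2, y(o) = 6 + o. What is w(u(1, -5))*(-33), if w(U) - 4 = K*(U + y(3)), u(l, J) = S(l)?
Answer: -132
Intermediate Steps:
K = 0 (K = 2 - 2 = 0)
u(l, J) = 0
w(U) = 4 (w(U) = 4 + 0*(U + (6 + 3)) = 4 + 0*(U + 9) = 4 + 0*(9 + U) = 4 + 0 = 4)
w(u(1, -5))*(-33) = 4*(-33) = -132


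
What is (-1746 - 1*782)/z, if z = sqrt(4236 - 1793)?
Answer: -2528*sqrt(2443)/2443 ≈ -51.146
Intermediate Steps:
z = sqrt(2443) ≈ 49.427
(-1746 - 1*782)/z = (-1746 - 1*782)/(sqrt(2443)) = (-1746 - 782)*(sqrt(2443)/2443) = -2528*sqrt(2443)/2443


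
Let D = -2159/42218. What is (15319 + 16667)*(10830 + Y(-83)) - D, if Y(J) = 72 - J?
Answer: 14833978655939/42218 ≈ 3.5137e+8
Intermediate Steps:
D = -2159/42218 (D = -2159*1/42218 = -2159/42218 ≈ -0.051139)
(15319 + 16667)*(10830 + Y(-83)) - D = (15319 + 16667)*(10830 + (72 - 1*(-83))) - 1*(-2159/42218) = 31986*(10830 + (72 + 83)) + 2159/42218 = 31986*(10830 + 155) + 2159/42218 = 31986*10985 + 2159/42218 = 351366210 + 2159/42218 = 14833978655939/42218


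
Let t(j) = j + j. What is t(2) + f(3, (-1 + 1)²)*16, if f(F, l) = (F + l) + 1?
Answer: 68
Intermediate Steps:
t(j) = 2*j
f(F, l) = 1 + F + l
t(2) + f(3, (-1 + 1)²)*16 = 2*2 + (1 + 3 + (-1 + 1)²)*16 = 4 + (1 + 3 + 0²)*16 = 4 + (1 + 3 + 0)*16 = 4 + 4*16 = 4 + 64 = 68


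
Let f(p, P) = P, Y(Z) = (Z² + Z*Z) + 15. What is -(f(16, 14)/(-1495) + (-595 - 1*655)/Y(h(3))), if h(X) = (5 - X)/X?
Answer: 1293904/16445 ≈ 78.681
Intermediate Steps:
h(X) = (5 - X)/X
Y(Z) = 15 + 2*Z² (Y(Z) = (Z² + Z²) + 15 = 2*Z² + 15 = 15 + 2*Z²)
-(f(16, 14)/(-1495) + (-595 - 1*655)/Y(h(3))) = -(14/(-1495) + (-595 - 1*655)/(15 + 2*((5 - 1*3)/3)²)) = -(14*(-1/1495) + (-595 - 655)/(15 + 2*((5 - 3)/3)²)) = -(-14/1495 - 1250/(15 + 2*((⅓)*2)²)) = -(-14/1495 - 1250/(15 + 2*(⅔)²)) = -(-14/1495 - 1250/(15 + 2*(4/9))) = -(-14/1495 - 1250/(15 + 8/9)) = -(-14/1495 - 1250/143/9) = -(-14/1495 - 1250*9/143) = -(-14/1495 - 11250/143) = -1*(-1293904/16445) = 1293904/16445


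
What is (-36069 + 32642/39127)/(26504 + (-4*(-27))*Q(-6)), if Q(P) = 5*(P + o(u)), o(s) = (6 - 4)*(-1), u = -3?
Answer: -1411239121/867993368 ≈ -1.6259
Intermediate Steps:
o(s) = -2 (o(s) = 2*(-1) = -2)
Q(P) = -10 + 5*P (Q(P) = 5*(P - 2) = 5*(-2 + P) = -10 + 5*P)
(-36069 + 32642/39127)/(26504 + (-4*(-27))*Q(-6)) = (-36069 + 32642/39127)/(26504 + (-4*(-27))*(-10 + 5*(-6))) = (-36069 + 32642*(1/39127))/(26504 + 108*(-10 - 30)) = (-36069 + 32642/39127)/(26504 + 108*(-40)) = -1411239121/(39127*(26504 - 4320)) = -1411239121/39127/22184 = -1411239121/39127*1/22184 = -1411239121/867993368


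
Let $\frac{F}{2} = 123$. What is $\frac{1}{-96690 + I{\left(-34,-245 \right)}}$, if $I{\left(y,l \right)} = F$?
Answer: $- \frac{1}{96444} \approx -1.0369 \cdot 10^{-5}$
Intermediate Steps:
$F = 246$ ($F = 2 \cdot 123 = 246$)
$I{\left(y,l \right)} = 246$
$\frac{1}{-96690 + I{\left(-34,-245 \right)}} = \frac{1}{-96690 + 246} = \frac{1}{-96444} = - \frac{1}{96444}$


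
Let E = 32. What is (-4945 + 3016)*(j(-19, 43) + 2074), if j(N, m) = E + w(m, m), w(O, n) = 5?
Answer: -4072119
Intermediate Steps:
j(N, m) = 37 (j(N, m) = 32 + 5 = 37)
(-4945 + 3016)*(j(-19, 43) + 2074) = (-4945 + 3016)*(37 + 2074) = -1929*2111 = -4072119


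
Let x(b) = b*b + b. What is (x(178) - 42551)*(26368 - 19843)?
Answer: -69745725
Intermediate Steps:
x(b) = b + b² (x(b) = b² + b = b + b²)
(x(178) - 42551)*(26368 - 19843) = (178*(1 + 178) - 42551)*(26368 - 19843) = (178*179 - 42551)*6525 = (31862 - 42551)*6525 = -10689*6525 = -69745725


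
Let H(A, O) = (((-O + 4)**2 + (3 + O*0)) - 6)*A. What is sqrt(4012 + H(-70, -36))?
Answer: I*sqrt(107778) ≈ 328.3*I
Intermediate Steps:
H(A, O) = A*(-3 + (4 - O)**2) (H(A, O) = (((4 - O)**2 + (3 + 0)) - 6)*A = (((4 - O)**2 + 3) - 6)*A = ((3 + (4 - O)**2) - 6)*A = (-3 + (4 - O)**2)*A = A*(-3 + (4 - O)**2))
sqrt(4012 + H(-70, -36)) = sqrt(4012 - 70*(-3 + (-4 - 36)**2)) = sqrt(4012 - 70*(-3 + (-40)**2)) = sqrt(4012 - 70*(-3 + 1600)) = sqrt(4012 - 70*1597) = sqrt(4012 - 111790) = sqrt(-107778) = I*sqrt(107778)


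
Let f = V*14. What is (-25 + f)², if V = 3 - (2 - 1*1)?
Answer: 9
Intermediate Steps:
V = 2 (V = 3 - (2 - 1) = 3 - 1*1 = 3 - 1 = 2)
f = 28 (f = 2*14 = 28)
(-25 + f)² = (-25 + 28)² = 3² = 9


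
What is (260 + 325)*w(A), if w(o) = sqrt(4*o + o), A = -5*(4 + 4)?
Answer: 5850*I*sqrt(2) ≈ 8273.2*I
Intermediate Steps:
A = -40 (A = -5*8 = -40)
w(o) = sqrt(5)*sqrt(o) (w(o) = sqrt(5*o) = sqrt(5)*sqrt(o))
(260 + 325)*w(A) = (260 + 325)*(sqrt(5)*sqrt(-40)) = 585*(sqrt(5)*(2*I*sqrt(10))) = 585*(10*I*sqrt(2)) = 5850*I*sqrt(2)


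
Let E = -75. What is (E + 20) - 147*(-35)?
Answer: 5090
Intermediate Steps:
(E + 20) - 147*(-35) = (-75 + 20) - 147*(-35) = -55 + 5145 = 5090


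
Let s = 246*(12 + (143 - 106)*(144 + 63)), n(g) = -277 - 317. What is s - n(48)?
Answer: 1887660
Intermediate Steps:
n(g) = -594
s = 1887066 (s = 246*(12 + 37*207) = 246*(12 + 7659) = 246*7671 = 1887066)
s - n(48) = 1887066 - 1*(-594) = 1887066 + 594 = 1887660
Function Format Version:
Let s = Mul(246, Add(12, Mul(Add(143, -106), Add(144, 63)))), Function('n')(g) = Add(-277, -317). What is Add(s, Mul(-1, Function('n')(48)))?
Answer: 1887660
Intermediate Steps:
Function('n')(g) = -594
s = 1887066 (s = Mul(246, Add(12, Mul(37, 207))) = Mul(246, Add(12, 7659)) = Mul(246, 7671) = 1887066)
Add(s, Mul(-1, Function('n')(48))) = Add(1887066, Mul(-1, -594)) = Add(1887066, 594) = 1887660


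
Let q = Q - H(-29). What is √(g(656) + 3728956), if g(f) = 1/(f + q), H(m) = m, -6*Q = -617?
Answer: √83321765510086/4727 ≈ 1931.1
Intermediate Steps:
Q = 617/6 (Q = -⅙*(-617) = 617/6 ≈ 102.83)
q = 791/6 (q = 617/6 - 1*(-29) = 617/6 + 29 = 791/6 ≈ 131.83)
g(f) = 1/(791/6 + f) (g(f) = 1/(f + 791/6) = 1/(791/6 + f))
√(g(656) + 3728956) = √(6/(791 + 6*656) + 3728956) = √(6/(791 + 3936) + 3728956) = √(6/4727 + 3728956) = √(17626775018/4727) = √83321765510086/4727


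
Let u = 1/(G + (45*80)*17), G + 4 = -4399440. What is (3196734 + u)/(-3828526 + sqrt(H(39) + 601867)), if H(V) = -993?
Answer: -26547405289792839985/31794145905787817844 - 13868212095095*sqrt(600874)/63588291811575635688 ≈ -0.83515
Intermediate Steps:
G = -4399444 (G = -4 - 4399440 = -4399444)
u = -1/4338244 (u = 1/(-4399444 + (45*80)*17) = 1/(-4399444 + 3600*17) = 1/(-4399444 + 61200) = 1/(-4338244) = -1/4338244 ≈ -2.3051e-7)
(3196734 + u)/(-3828526 + sqrt(H(39) + 601867)) = (3196734 - 1/4338244)/(-3828526 + sqrt(-993 + 601867)) = 13868212095095/(4338244*(-3828526 + sqrt(600874)))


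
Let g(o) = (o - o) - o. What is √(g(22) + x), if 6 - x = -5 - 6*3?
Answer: √7 ≈ 2.6458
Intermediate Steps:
g(o) = -o (g(o) = 0 - o = -o)
x = 29 (x = 6 - (-5 - 6*3) = 6 - (-5 - 18) = 6 - 1*(-23) = 6 + 23 = 29)
√(g(22) + x) = √(-1*22 + 29) = √(-22 + 29) = √7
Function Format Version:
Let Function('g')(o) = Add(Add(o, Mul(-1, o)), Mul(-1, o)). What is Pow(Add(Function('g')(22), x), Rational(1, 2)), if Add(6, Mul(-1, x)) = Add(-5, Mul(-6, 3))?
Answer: Pow(7, Rational(1, 2)) ≈ 2.6458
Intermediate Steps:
Function('g')(o) = Mul(-1, o) (Function('g')(o) = Add(0, Mul(-1, o)) = Mul(-1, o))
x = 29 (x = Add(6, Mul(-1, Add(-5, Mul(-6, 3)))) = Add(6, Mul(-1, Add(-5, -18))) = Add(6, Mul(-1, -23)) = Add(6, 23) = 29)
Pow(Add(Function('g')(22), x), Rational(1, 2)) = Pow(Add(Mul(-1, 22), 29), Rational(1, 2)) = Pow(Add(-22, 29), Rational(1, 2)) = Pow(7, Rational(1, 2))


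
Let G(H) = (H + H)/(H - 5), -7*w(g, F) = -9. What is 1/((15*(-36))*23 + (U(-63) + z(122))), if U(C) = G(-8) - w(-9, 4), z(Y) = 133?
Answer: -91/1118122 ≈ -8.1386e-5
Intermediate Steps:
w(g, F) = 9/7 (w(g, F) = -⅐*(-9) = 9/7)
G(H) = 2*H/(-5 + H) (G(H) = (2*H)/(-5 + H) = 2*H/(-5 + H))
U(C) = -5/91 (U(C) = 2*(-8)/(-5 - 8) - 1*9/7 = 2*(-8)/(-13) - 9/7 = 2*(-8)*(-1/13) - 9/7 = 16/13 - 9/7 = -5/91)
1/((15*(-36))*23 + (U(-63) + z(122))) = 1/((15*(-36))*23 + (-5/91 + 133)) = 1/(-540*23 + 12098/91) = 1/(-12420 + 12098/91) = 1/(-1118122/91) = -91/1118122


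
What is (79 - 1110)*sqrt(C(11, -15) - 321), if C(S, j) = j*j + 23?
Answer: -1031*I*sqrt(73) ≈ -8808.9*I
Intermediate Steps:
C(S, j) = 23 + j**2 (C(S, j) = j**2 + 23 = 23 + j**2)
(79 - 1110)*sqrt(C(11, -15) - 321) = (79 - 1110)*sqrt((23 + (-15)**2) - 321) = -1031*sqrt((23 + 225) - 321) = -1031*sqrt(248 - 321) = -1031*I*sqrt(73)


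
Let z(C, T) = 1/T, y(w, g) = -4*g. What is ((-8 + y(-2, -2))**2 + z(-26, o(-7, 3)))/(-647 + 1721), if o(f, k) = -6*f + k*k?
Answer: 1/54774 ≈ 1.8257e-5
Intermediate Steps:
o(f, k) = k**2 - 6*f (o(f, k) = -6*f + k**2 = k**2 - 6*f)
((-8 + y(-2, -2))**2 + z(-26, o(-7, 3)))/(-647 + 1721) = ((-8 - 4*(-2))**2 + 1/(3**2 - 6*(-7)))/(-647 + 1721) = ((-8 + 8)**2 + 1/(9 + 42))/1074 = (0**2 + 1/51)*(1/1074) = (0 + 1/51)*(1/1074) = (1/51)*(1/1074) = 1/54774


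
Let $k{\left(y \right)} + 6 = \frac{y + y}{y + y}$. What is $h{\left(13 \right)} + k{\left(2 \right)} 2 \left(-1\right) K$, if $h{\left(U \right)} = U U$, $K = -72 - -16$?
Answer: $-391$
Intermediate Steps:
$K = -56$ ($K = -72 + 16 = -56$)
$k{\left(y \right)} = -5$ ($k{\left(y \right)} = -6 + \frac{y + y}{y + y} = -6 + \frac{2 y}{2 y} = -6 + 2 y \frac{1}{2 y} = -6 + 1 = -5$)
$h{\left(U \right)} = U^{2}$
$h{\left(13 \right)} + k{\left(2 \right)} 2 \left(-1\right) K = 13^{2} + \left(-5\right) 2 \left(-1\right) \left(-56\right) = 169 + \left(-10\right) \left(-1\right) \left(-56\right) = 169 + 10 \left(-56\right) = 169 - 560 = -391$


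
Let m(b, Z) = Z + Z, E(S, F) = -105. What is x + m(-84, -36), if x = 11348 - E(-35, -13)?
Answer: 11381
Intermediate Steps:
m(b, Z) = 2*Z
x = 11453 (x = 11348 - 1*(-105) = 11348 + 105 = 11453)
x + m(-84, -36) = 11453 + 2*(-36) = 11453 - 72 = 11381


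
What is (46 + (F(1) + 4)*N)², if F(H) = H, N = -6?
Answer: 256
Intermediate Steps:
(46 + (F(1) + 4)*N)² = (46 + (1 + 4)*(-6))² = (46 + 5*(-6))² = (46 - 30)² = 16² = 256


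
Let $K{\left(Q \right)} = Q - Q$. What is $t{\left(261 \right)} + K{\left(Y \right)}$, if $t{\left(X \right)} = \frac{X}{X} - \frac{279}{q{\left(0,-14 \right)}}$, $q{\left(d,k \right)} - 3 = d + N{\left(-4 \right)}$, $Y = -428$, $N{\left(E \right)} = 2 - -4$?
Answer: $-30$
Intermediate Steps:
$N{\left(E \right)} = 6$ ($N{\left(E \right)} = 2 + 4 = 6$)
$K{\left(Q \right)} = 0$
$q{\left(d,k \right)} = 9 + d$ ($q{\left(d,k \right)} = 3 + \left(d + 6\right) = 3 + \left(6 + d\right) = 9 + d$)
$t{\left(X \right)} = -30$ ($t{\left(X \right)} = \frac{X}{X} - \frac{279}{9 + 0} = 1 - \frac{279}{9} = 1 - 31 = -30$)
$t{\left(261 \right)} + K{\left(Y \right)} = -30 + 0 = -30$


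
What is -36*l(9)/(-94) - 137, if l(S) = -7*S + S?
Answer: -7411/47 ≈ -157.68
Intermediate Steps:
l(S) = -6*S
-36*l(9)/(-94) - 137 = -36*(-6*9)/(-94) - 137 = -(-1944)*(-1)/94 - 137 = -36*27/47 - 137 = -972/47 - 137 = -7411/47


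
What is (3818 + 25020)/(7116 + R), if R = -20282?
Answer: -14419/6583 ≈ -2.1903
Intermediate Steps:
(3818 + 25020)/(7116 + R) = (3818 + 25020)/(7116 - 20282) = 28838/(-13166) = 28838*(-1/13166) = -14419/6583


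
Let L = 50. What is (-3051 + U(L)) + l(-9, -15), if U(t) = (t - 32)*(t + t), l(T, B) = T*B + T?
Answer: -1125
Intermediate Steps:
l(T, B) = T + B*T (l(T, B) = B*T + T = T + B*T)
U(t) = 2*t*(-32 + t) (U(t) = (-32 + t)*(2*t) = 2*t*(-32 + t))
(-3051 + U(L)) + l(-9, -15) = (-3051 + 2*50*(-32 + 50)) - 9*(1 - 15) = (-3051 + 2*50*18) - 9*(-14) = (-3051 + 1800) + 126 = -1251 + 126 = -1125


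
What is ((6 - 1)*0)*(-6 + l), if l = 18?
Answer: 0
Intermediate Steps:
((6 - 1)*0)*(-6 + l) = ((6 - 1)*0)*(-6 + 18) = (5*0)*12 = 0*12 = 0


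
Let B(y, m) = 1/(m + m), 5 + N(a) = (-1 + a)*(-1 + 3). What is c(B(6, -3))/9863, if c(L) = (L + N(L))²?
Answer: 225/39452 ≈ 0.0057031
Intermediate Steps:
N(a) = -7 + 2*a (N(a) = -5 + (-1 + a)*(-1 + 3) = -5 + (-1 + a)*2 = -5 + (-2 + 2*a) = -7 + 2*a)
B(y, m) = 1/(2*m)
c(L) = (-7 + 3*L)² (c(L) = (L + (-7 + 2*L))² = (-7 + 3*L)²)
c(B(6, -3))/9863 = (-7 + 3*((½)/(-3)))²/9863 = (-7 + 3*((½)*(-⅓)))²*(1/9863) = (-7 + 3*(-⅙))²*(1/9863) = (-7 - ½)²*(1/9863) = (-15/2)²*(1/9863) = (225/4)*(1/9863) = 225/39452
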